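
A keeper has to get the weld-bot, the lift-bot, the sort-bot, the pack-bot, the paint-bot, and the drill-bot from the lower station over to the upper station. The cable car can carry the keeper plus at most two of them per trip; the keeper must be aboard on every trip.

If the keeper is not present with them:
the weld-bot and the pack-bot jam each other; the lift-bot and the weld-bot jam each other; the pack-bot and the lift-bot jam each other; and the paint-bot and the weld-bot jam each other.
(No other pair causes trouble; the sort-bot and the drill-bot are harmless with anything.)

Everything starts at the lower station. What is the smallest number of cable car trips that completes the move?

9

Counting alone: the keeper can take at most 2 across per trip to the upper station, so moving all 6 needs at least 3 loaded trips out, with a return between consecutive ones — at least 5 crossings.
The safety rule pushes this higher. Following every safe sequence of crossings, the most of the 6 that can be at the upper station as the cable car arrives there on crossings 5, 7 is 4, 5 respectively — never all 6.
So no plan with fewer than 9 crossings exists, and this one achieves 9:
1. Keeper goes to the upper station with the lift-bot and the weld-bot.
2. Keeper goes back to the lower station with the weld-bot.
3. Keeper goes to the upper station with the sort-bot and the weld-bot.
4. Keeper goes back to the lower station with the weld-bot.
5. Keeper goes to the upper station with the paint-bot and the weld-bot.
6. Keeper goes back to the lower station with the weld-bot.
7. Keeper goes to the upper station with the drill-bot and the weld-bot.
8. Keeper goes back to the lower station with the weld-bot.
9. Keeper goes to the upper station with the pack-bot and the weld-bot.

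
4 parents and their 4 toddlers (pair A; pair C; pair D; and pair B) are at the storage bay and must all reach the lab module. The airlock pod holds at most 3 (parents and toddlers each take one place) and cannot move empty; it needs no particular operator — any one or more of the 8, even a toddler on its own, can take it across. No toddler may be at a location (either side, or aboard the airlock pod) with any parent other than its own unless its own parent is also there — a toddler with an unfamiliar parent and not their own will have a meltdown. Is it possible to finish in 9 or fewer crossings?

Yes — this plan uses 9 crossings (≤ 9):
1. parent A and toddler A cross → the lab module.
2. parent A crosses ← the storage bay.
3. parent A, parent C, and toddler C cross → the lab module.
4. parent A and toddler A cross ← the storage bay.
5. parent A, parent B, and parent D cross → the lab module.
6. toddler C crosses ← the storage bay.
7. toddler A and toddler C cross → the lab module.
8. toddler A crosses ← the storage bay.
9. toddler A, toddler B, and toddler D cross → the lab module.

Yes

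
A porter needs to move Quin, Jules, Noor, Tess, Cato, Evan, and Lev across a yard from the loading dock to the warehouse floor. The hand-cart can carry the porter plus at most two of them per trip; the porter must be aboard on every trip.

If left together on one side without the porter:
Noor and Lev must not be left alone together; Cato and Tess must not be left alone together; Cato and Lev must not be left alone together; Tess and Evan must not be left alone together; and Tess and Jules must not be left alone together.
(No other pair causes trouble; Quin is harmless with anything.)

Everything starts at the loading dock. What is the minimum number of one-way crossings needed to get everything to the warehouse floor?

9

Counting alone: the porter can take at most 2 across per trip to the warehouse floor, so moving all 7 needs at least 4 loaded trips out, with a return between consecutive ones — at least 7 crossings.
The safety rule pushes this higher. Following every safe sequence of crossings, the most of the 7 that can be at the warehouse floor as the hand-cart arrives there on crossing 7 is 6 — never all 7.
So no plan with fewer than 9 crossings exists, and this one achieves 9:
1. Porter goes to the warehouse floor with Lev and Tess.  [the loading dock: Cato, Evan, Jules, Noor, Quin | the warehouse floor: Lev, Tess]
2. Porter goes back to the loading dock alone.  [the loading dock: Cato, Evan, Jules, Noor, Quin | the warehouse floor: Lev, Tess]
3. Porter goes to the warehouse floor with Quin.  [the loading dock: Cato, Evan, Jules, Noor | the warehouse floor: Lev, Quin, Tess]
4. Porter goes back to the loading dock alone.  [the loading dock: Cato, Evan, Jules, Noor | the warehouse floor: Lev, Quin, Tess]
5. Porter goes to the warehouse floor with Jules and Noor.  [the loading dock: Cato, Evan | the warehouse floor: Jules, Lev, Noor, Quin, Tess]
6. Porter goes back to the loading dock with Lev and Tess.  [the loading dock: Cato, Evan, Lev, Tess | the warehouse floor: Jules, Noor, Quin]
7. Porter goes to the warehouse floor with Cato and Evan.  [the loading dock: Lev, Tess | the warehouse floor: Cato, Evan, Jules, Noor, Quin]
8. Porter goes back to the loading dock alone.  [the loading dock: Lev, Tess | the warehouse floor: Cato, Evan, Jules, Noor, Quin]
9. Porter goes to the warehouse floor with Lev and Tess.  [the loading dock: — | the warehouse floor: Cato, Evan, Jules, Lev, Noor, Quin, Tess]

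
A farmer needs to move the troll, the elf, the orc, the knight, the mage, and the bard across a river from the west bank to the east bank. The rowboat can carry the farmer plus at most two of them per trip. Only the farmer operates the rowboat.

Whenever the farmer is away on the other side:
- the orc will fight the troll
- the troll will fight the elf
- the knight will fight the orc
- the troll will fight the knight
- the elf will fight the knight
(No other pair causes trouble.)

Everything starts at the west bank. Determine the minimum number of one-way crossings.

Counting alone: the farmer can take at most 2 across per trip to the east bank, so moving all 6 needs at least 3 loaded trips out, with a return between consecutive ones — at least 5 crossings.
The safety rule pushes this higher. Following every safe sequence of crossings, the most of the 6 that can be at the east bank as the rowboat arrives there on crossings 5, 7 is 4, 5 respectively — never all 6.
So no plan with fewer than 9 crossings exists, and this one achieves 9:
1. Farmer goes to the east bank with the knight and the troll.  [the west bank: the bard, the elf, the mage, the orc | the east bank: the knight, the troll]
2. Farmer goes back to the west bank with the troll.  [the west bank: the bard, the elf, the mage, the orc, the troll | the east bank: the knight]
3. Farmer goes to the east bank with the mage and the troll.  [the west bank: the bard, the elf, the orc | the east bank: the knight, the mage, the troll]
4. Farmer goes back to the west bank with the troll.  [the west bank: the bard, the elf, the orc, the troll | the east bank: the knight, the mage]
5. Farmer goes to the east bank with the bard and the troll.  [the west bank: the elf, the orc | the east bank: the bard, the knight, the mage, the troll]
6. Farmer goes back to the west bank with the troll.  [the west bank: the elf, the orc, the troll | the east bank: the bard, the knight, the mage]
7. Farmer goes to the east bank with the elf and the orc.  [the west bank: the troll | the east bank: the bard, the elf, the knight, the mage, the orc]
8. Farmer goes back to the west bank with the knight.  [the west bank: the knight, the troll | the east bank: the bard, the elf, the mage, the orc]
9. Farmer goes to the east bank with the knight and the troll.  [the west bank: — | the east bank: the bard, the elf, the knight, the mage, the orc, the troll]

9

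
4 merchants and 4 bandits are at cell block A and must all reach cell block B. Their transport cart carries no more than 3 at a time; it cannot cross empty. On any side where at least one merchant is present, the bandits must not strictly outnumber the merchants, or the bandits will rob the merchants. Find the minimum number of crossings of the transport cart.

Counting alone: each trip to cell block B takes at most 3 across and each return brings at least 1 back, so after t trips out (and t−1 returns) at most 3t − (t−1) of the 8 are across; that first reaches 8 at t = 4, so at least 7 crossings are needed.
The safety rule pushes this higher. Following every safe sequence of crossings, the most of the 8 that can be at cell block B as the transport cart arrives there on crossing 7 is 7 — never all 8.
So no plan with fewer than 9 crossings exists, and this one achieves 9:
1. 2 bandits → cell block B.  (cell block A: 4M 2B; cell block B: 0M 2B)
2. 1 bandit ← cell block A.  (cell block A: 4M 3B; cell block B: 0M 1B)
3. 3 bandits → cell block B.  (cell block A: 4M 0B; cell block B: 0M 4B)
4. 1 bandit ← cell block A.  (cell block A: 4M 1B; cell block B: 0M 3B)
5. 3 merchants → cell block B.  (cell block A: 1M 1B; cell block B: 3M 3B)
6. 1 merchant and 1 bandit ← cell block A.  (cell block A: 2M 2B; cell block B: 2M 2B)
7. 2 merchants → cell block B.  (cell block A: 0M 2B; cell block B: 4M 2B)
8. 1 bandit ← cell block A.  (cell block A: 0M 3B; cell block B: 4M 1B)
9. 3 bandits → cell block B.  (cell block A: 0M 0B; cell block B: 4M 4B)

9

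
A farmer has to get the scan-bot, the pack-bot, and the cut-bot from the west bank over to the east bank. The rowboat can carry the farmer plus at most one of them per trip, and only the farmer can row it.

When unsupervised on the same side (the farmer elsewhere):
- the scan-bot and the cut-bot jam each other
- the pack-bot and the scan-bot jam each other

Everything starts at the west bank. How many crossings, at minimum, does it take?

7

Counting alone: the farmer can take at most 1 across per trip to the east bank, so moving all 3 needs at least 3 loaded trips out, with a return between consecutive ones — at least 5 crossings.
The safety rule pushes this higher. Following every safe sequence of crossings, the most of the 3 that can be at the east bank as the rowboat arrives there on crossing 5 is 2 — never all 3.
So no plan with fewer than 7 crossings exists, and this one achieves 7:
1. Farmer goes to the east bank with the scan-bot.  [the west bank: the cut-bot, the pack-bot | the east bank: the scan-bot]
2. Farmer goes back to the west bank alone.  [the west bank: the cut-bot, the pack-bot | the east bank: the scan-bot]
3. Farmer goes to the east bank with the pack-bot.  [the west bank: the cut-bot | the east bank: the pack-bot, the scan-bot]
4. Farmer goes back to the west bank with the scan-bot.  [the west bank: the cut-bot, the scan-bot | the east bank: the pack-bot]
5. Farmer goes to the east bank with the cut-bot.  [the west bank: the scan-bot | the east bank: the cut-bot, the pack-bot]
6. Farmer goes back to the west bank alone.  [the west bank: the scan-bot | the east bank: the cut-bot, the pack-bot]
7. Farmer goes to the east bank with the scan-bot.  [the west bank: — | the east bank: the cut-bot, the pack-bot, the scan-bot]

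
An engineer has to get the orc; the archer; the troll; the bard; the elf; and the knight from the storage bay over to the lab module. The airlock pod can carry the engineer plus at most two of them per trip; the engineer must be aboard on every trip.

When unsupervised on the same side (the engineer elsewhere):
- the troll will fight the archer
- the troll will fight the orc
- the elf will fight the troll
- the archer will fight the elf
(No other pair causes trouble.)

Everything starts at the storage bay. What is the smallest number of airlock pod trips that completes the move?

9

Counting alone: the engineer can take at most 2 across per trip to the lab module, so moving all 6 needs at least 3 loaded trips out, with a return between consecutive ones — at least 5 crossings.
The safety rule pushes this higher. Following every safe sequence of crossings, the most of the 6 that can be at the lab module as the airlock pod arrives there on crossings 5, 7 is 4, 5 respectively — never all 6.
So no plan with fewer than 9 crossings exists, and this one achieves 9:
1. Engineer goes to the lab module with the archer and the troll.
2. Engineer goes back to the storage bay with the archer.
3. Engineer goes to the lab module with the archer and the orc.
4. Engineer goes back to the storage bay with the troll.
5. Engineer goes to the lab module with the bard and the troll.
6. Engineer goes back to the storage bay with the troll.
7. Engineer goes to the lab module with the knight and the troll.
8. Engineer goes back to the storage bay with the troll.
9. Engineer goes to the lab module with the elf and the troll.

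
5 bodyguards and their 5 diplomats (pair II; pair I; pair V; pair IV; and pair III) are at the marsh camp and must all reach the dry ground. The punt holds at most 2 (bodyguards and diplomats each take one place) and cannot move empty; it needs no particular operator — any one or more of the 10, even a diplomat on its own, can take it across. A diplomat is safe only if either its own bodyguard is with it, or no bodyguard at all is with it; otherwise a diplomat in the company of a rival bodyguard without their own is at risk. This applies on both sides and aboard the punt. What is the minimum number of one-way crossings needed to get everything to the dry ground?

impossible

Following every safe sequence of crossings from the start, the most of the 10 that can be at the dry ground as the punt arrives there on crossings 1, 3, 5, 7 is 2, 3, 4, 5 respectively; the best ever achieved is 5 of 10.
From crossing 9 on, no configuration arises that was not already reachable earlier: only 82 distinct safe configurations (who is on which side, and where the punt is) can ever be reached, none of them has everyone across, and every continuation just revisits them. So no valid plan exists.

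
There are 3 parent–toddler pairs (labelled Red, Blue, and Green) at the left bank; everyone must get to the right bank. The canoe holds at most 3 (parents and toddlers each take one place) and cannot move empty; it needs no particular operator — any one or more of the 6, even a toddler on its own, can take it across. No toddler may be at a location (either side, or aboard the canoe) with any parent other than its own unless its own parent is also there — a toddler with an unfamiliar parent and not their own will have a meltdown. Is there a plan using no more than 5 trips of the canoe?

Yes — this plan uses 5 crossings (≤ 5):
1. parent Red and toddler Red cross → the right bank.
2. parent Red crosses ← the left bank.
3. parent Blue, parent Green, and parent Red cross → the right bank.
4. toddler Red crosses ← the left bank.
5. toddler Blue, toddler Green, and toddler Red cross → the right bank.

Yes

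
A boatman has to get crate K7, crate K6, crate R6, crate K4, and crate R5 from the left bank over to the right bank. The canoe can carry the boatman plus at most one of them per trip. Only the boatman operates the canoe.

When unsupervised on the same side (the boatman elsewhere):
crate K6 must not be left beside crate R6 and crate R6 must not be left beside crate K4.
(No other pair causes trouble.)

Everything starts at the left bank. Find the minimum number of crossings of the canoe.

11

Counting alone: the boatman can take at most 1 across per trip to the right bank, so moving all 5 needs at least 5 loaded trips out, with a return between consecutive ones — at least 9 crossings.
The safety rule pushes this higher. Following every safe sequence of crossings, the most of the 5 that can be at the right bank as the canoe arrives there on crossing 9 is 4 — never all 5.
So no plan with fewer than 11 crossings exists, and this one achieves 11:
1. Boatman goes to the right bank with crate R6.  [the left bank: crate K4, crate K6, crate K7, crate R5 | the right bank: crate R6]
2. Boatman goes back to the left bank alone.  [the left bank: crate K4, crate K6, crate K7, crate R5 | the right bank: crate R6]
3. Boatman goes to the right bank with crate K7.  [the left bank: crate K4, crate K6, crate R5 | the right bank: crate K7, crate R6]
4. Boatman goes back to the left bank alone.  [the left bank: crate K4, crate K6, crate R5 | the right bank: crate K7, crate R6]
5. Boatman goes to the right bank with crate K6.  [the left bank: crate K4, crate R5 | the right bank: crate K6, crate K7, crate R6]
6. Boatman goes back to the left bank with crate R6.  [the left bank: crate K4, crate R5, crate R6 | the right bank: crate K6, crate K7]
7. Boatman goes to the right bank with crate K4.  [the left bank: crate R5, crate R6 | the right bank: crate K4, crate K6, crate K7]
8. Boatman goes back to the left bank alone.  [the left bank: crate R5, crate R6 | the right bank: crate K4, crate K6, crate K7]
9. Boatman goes to the right bank with crate R5.  [the left bank: crate R6 | the right bank: crate K4, crate K6, crate K7, crate R5]
10. Boatman goes back to the left bank alone.  [the left bank: crate R6 | the right bank: crate K4, crate K6, crate K7, crate R5]
11. Boatman goes to the right bank with crate R6.  [the left bank: — | the right bank: crate K4, crate K6, crate K7, crate R5, crate R6]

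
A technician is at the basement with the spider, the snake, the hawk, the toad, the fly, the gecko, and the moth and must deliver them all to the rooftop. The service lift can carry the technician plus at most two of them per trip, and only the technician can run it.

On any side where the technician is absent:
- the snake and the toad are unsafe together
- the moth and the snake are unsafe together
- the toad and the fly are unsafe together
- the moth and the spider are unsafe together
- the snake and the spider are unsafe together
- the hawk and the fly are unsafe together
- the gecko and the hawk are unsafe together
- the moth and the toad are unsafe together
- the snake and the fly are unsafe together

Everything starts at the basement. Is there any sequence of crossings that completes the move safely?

Whatever the first load, the items left behind include a forbidden pair without the technician. No opening move is safe, so no plan exists.

No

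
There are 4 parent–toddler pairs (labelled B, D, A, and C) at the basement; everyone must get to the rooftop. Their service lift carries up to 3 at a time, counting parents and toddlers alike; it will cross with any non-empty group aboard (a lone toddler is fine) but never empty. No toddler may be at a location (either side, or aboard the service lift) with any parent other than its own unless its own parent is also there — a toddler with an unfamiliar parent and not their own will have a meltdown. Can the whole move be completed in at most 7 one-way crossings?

Counting alone: each trip to the rooftop takes at most 3 across and each return brings at least 1 back, so after t trips out (and t−1 returns) at most 3t − (t−1) of the 8 are across; that first reaches 8 at t = 4, so at least 7 crossings are needed.
The safety rule pushes this higher. Following every safe sequence of crossings, the most of the 8 that can be at the rooftop as the service lift arrives there on crossing 7 is 7 — never all 8.
So the move cannot be finished within 7 crossings. (The shortest complete plan takes 9:)
1. parent B and toddler B cross → the rooftop.
2. parent B crosses ← the basement.
3. parent B, parent D, and toddler D cross → the rooftop.
4. parent B and toddler B cross ← the basement.
5. parent A, parent B, and parent C cross → the rooftop.
6. toddler D crosses ← the basement.
7. toddler B and toddler D cross → the rooftop.
8. toddler B crosses ← the basement.
9. toddler A, toddler B, and toddler C cross → the rooftop.

No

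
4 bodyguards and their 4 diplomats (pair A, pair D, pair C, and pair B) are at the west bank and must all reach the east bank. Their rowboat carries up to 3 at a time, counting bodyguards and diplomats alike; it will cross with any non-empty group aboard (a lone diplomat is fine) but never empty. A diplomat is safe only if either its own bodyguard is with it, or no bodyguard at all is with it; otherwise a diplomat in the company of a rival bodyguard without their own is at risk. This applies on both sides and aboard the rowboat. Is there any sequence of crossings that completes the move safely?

1. bodyguard A and diplomat A cross → the east bank.
2. bodyguard A crosses ← the west bank.
3. bodyguard A, bodyguard D, and diplomat D cross → the east bank.
4. bodyguard A and diplomat A cross ← the west bank.
5. bodyguard A, bodyguard B, and bodyguard C cross → the east bank.
6. diplomat D crosses ← the west bank.
7. diplomat A and diplomat D cross → the east bank.
8. diplomat A crosses ← the west bank.
9. diplomat A, diplomat B, and diplomat C cross → the east bank.

Yes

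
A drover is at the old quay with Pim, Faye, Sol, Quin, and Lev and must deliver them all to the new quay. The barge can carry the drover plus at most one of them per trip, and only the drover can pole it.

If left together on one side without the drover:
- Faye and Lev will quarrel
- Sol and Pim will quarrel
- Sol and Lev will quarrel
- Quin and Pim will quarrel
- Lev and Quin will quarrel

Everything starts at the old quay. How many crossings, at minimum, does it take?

impossible

Whatever the first load, the items left behind include a forbidden pair without the drover. No opening move is safe, so no plan exists.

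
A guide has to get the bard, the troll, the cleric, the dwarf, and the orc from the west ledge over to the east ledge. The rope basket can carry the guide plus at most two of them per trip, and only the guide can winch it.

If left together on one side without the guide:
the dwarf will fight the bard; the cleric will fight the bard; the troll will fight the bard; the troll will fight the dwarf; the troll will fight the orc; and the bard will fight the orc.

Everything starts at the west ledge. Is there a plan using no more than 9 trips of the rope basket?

Yes

Yes — this plan uses 7 crossings (≤ 9):
1. Guide goes to the east ledge with the bard and the troll.
2. Guide goes back to the west ledge with the bard.
3. Guide goes to the east ledge with the bard and the cleric.
4. Guide goes back to the west ledge with the bard.
5. Guide goes to the east ledge with the dwarf and the orc.
6. Guide goes back to the west ledge with the troll.
7. Guide goes to the east ledge with the bard and the troll.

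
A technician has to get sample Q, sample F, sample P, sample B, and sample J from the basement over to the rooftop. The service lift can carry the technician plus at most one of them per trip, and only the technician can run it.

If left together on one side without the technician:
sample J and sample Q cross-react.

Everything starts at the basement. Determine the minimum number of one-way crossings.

9

Counting alone: the technician can take at most 1 across per trip to the rooftop, so moving all 5 needs at least 5 loaded trips out, with a return between consecutive ones — at least 9 crossings.
The plan below uses exactly 9 crossings, so it is optimal:
1. Technician goes to the rooftop with sample Q.
2. Technician goes back to the basement alone.
3. Technician goes to the rooftop with sample F.
4. Technician goes back to the basement alone.
5. Technician goes to the rooftop with sample P.
6. Technician goes back to the basement alone.
7. Technician goes to the rooftop with sample B.
8. Technician goes back to the basement alone.
9. Technician goes to the rooftop with sample J.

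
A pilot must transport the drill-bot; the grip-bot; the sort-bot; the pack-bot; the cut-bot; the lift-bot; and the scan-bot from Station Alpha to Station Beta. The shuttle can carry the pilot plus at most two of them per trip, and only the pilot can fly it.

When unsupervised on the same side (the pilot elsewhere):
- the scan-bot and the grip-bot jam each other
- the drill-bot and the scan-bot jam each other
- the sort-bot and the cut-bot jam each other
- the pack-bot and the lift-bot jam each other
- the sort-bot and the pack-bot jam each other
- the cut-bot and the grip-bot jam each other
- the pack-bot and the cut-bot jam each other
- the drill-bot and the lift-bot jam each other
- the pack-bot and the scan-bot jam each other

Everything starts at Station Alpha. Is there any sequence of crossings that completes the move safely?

No

Whatever the first load, the items left behind include a forbidden pair without the pilot. No opening move is safe, so no plan exists.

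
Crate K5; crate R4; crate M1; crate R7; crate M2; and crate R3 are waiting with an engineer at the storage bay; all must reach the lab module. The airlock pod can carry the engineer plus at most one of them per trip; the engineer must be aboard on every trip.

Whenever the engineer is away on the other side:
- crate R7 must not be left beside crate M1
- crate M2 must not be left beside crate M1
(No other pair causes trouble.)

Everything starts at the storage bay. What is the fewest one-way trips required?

Counting alone: the engineer can take at most 1 across per trip to the lab module, so moving all 6 needs at least 6 loaded trips out, with a return between consecutive ones — at least 11 crossings.
The safety rule pushes this higher. Following every safe sequence of crossings, the most of the 6 that can be at the lab module as the airlock pod arrives there on crossing 11 is 5 — never all 6.
So no plan with fewer than 13 crossings exists, and this one achieves 13:
1. Engineer goes to the lab module with crate M1.  [the storage bay: crate K5, crate M2, crate R3, crate R4, crate R7 | the lab module: crate M1]
2. Engineer goes back to the storage bay alone.  [the storage bay: crate K5, crate M2, crate R3, crate R4, crate R7 | the lab module: crate M1]
3. Engineer goes to the lab module with crate K5.  [the storage bay: crate M2, crate R3, crate R4, crate R7 | the lab module: crate K5, crate M1]
4. Engineer goes back to the storage bay alone.  [the storage bay: crate M2, crate R3, crate R4, crate R7 | the lab module: crate K5, crate M1]
5. Engineer goes to the lab module with crate R4.  [the storage bay: crate M2, crate R3, crate R7 | the lab module: crate K5, crate M1, crate R4]
6. Engineer goes back to the storage bay alone.  [the storage bay: crate M2, crate R3, crate R7 | the lab module: crate K5, crate M1, crate R4]
7. Engineer goes to the lab module with crate R7.  [the storage bay: crate M2, crate R3 | the lab module: crate K5, crate M1, crate R4, crate R7]
8. Engineer goes back to the storage bay with crate M1.  [the storage bay: crate M1, crate M2, crate R3 | the lab module: crate K5, crate R4, crate R7]
9. Engineer goes to the lab module with crate M2.  [the storage bay: crate M1, crate R3 | the lab module: crate K5, crate M2, crate R4, crate R7]
10. Engineer goes back to the storage bay alone.  [the storage bay: crate M1, crate R3 | the lab module: crate K5, crate M2, crate R4, crate R7]
11. Engineer goes to the lab module with crate R3.  [the storage bay: crate M1 | the lab module: crate K5, crate M2, crate R3, crate R4, crate R7]
12. Engineer goes back to the storage bay alone.  [the storage bay: crate M1 | the lab module: crate K5, crate M2, crate R3, crate R4, crate R7]
13. Engineer goes to the lab module with crate M1.  [the storage bay: — | the lab module: crate K5, crate M1, crate M2, crate R3, crate R4, crate R7]

13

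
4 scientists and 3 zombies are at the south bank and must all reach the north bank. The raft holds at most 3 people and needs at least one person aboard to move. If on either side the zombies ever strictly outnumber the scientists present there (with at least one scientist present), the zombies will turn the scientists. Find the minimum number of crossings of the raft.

Counting alone: each trip to the north bank takes at most 3 across and each return brings at least 1 back, so after t trips out (and t−1 returns) at most 3t − (t−1) of the 7 are across; that first reaches 7 at t = 3, so at least 5 crossings are needed.
The plan below uses exactly 5 crossings, so it is optimal:
1. 3 zombies → the north bank.  (the south bank: 4S 0Z; the north bank: 0S 3Z)
2. 1 zombie ← the south bank.  (the south bank: 4S 1Z; the north bank: 0S 2Z)
3. 3 scientists → the north bank.  (the south bank: 1S 1Z; the north bank: 3S 2Z)
4. 1 scientist ← the south bank.  (the south bank: 2S 1Z; the north bank: 2S 2Z)
5. 2 scientists and 1 zombie → the north bank.  (the south bank: 0S 0Z; the north bank: 4S 3Z)

5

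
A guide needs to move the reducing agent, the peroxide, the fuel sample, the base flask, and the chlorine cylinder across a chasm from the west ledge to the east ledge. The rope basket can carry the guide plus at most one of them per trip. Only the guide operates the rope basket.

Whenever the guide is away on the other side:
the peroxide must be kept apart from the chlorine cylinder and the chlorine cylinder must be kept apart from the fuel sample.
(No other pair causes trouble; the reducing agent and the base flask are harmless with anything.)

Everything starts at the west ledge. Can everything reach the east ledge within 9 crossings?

No

Counting alone: the guide can take at most 1 across per trip to the east ledge, so moving all 5 needs at least 5 loaded trips out, with a return between consecutive ones — at least 9 crossings.
The safety rule pushes this higher. Following every safe sequence of crossings, the most of the 5 that can be at the east ledge as the rope basket arrives there on crossing 9 is 4 — never all 5.
So the move cannot be finished within 9 crossings. (The shortest complete plan takes 11:)
1. Guide goes to the east ledge with the chlorine cylinder.
2. Guide goes back to the west ledge alone.
3. Guide goes to the east ledge with the reducing agent.
4. Guide goes back to the west ledge alone.
5. Guide goes to the east ledge with the peroxide.
6. Guide goes back to the west ledge with the chlorine cylinder.
7. Guide goes to the east ledge with the fuel sample.
8. Guide goes back to the west ledge alone.
9. Guide goes to the east ledge with the base flask.
10. Guide goes back to the west ledge alone.
11. Guide goes to the east ledge with the chlorine cylinder.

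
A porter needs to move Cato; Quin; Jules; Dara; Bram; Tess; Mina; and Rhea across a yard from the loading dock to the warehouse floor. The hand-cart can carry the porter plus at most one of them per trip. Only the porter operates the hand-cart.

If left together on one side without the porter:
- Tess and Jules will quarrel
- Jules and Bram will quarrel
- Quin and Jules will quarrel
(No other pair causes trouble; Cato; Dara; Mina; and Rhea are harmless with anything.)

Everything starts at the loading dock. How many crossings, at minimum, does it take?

Following every safe sequence of crossings from the start, the most of the 8 that can be at the warehouse floor as the hand-cart arrives there on crossings 1, 3, 5, 7, 9, 11 is 1, 2, 3, 4, 5, 6 respectively; the best ever achieved is 6 of 8.
From crossing 13 on, no configuration arises that was not already reachable earlier: only 144 distinct safe configurations (who is on which side, and where the hand-cart is) can ever be reached, none of them has everyone across, and every continuation just revisits them. So no valid plan exists.

impossible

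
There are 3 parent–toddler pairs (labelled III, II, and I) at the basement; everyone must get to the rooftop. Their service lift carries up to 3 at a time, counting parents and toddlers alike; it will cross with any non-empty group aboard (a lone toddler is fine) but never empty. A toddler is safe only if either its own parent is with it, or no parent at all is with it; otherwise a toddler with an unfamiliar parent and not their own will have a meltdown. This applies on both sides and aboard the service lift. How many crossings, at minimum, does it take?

Counting alone: each trip to the rooftop takes at most 3 across and each return brings at least 1 back, so after t trips out (and t−1 returns) at most 3t − (t−1) of the 6 are across; that first reaches 6 at t = 3, so at least 5 crossings are needed.
The plan below uses exactly 5 crossings, so it is optimal:
1. parent III and toddler III cross → the rooftop.
2. parent III crosses ← the basement.
3. parent I, parent II, and parent III cross → the rooftop.
4. toddler III crosses ← the basement.
5. toddler I, toddler II, and toddler III cross → the rooftop.

5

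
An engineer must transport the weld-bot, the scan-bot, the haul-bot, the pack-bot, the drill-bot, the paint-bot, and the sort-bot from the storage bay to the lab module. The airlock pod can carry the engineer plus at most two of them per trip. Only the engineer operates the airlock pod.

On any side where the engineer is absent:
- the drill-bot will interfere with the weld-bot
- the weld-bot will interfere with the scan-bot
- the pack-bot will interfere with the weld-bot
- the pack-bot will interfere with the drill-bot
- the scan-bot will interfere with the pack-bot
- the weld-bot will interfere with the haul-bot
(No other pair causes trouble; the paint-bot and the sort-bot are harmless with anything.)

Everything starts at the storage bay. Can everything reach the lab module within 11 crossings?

Yes

Yes — this plan uses 11 crossings (≤ 11):
1. Engineer goes to the lab module with the pack-bot and the weld-bot.  [the storage bay: the drill-bot, the haul-bot, the paint-bot, the scan-bot, the sort-bot | the lab module: the pack-bot, the weld-bot]
2. Engineer goes back to the storage bay with the weld-bot.  [the storage bay: the drill-bot, the haul-bot, the paint-bot, the scan-bot, the sort-bot, the weld-bot | the lab module: the pack-bot]
3. Engineer goes to the lab module with the haul-bot and the weld-bot.  [the storage bay: the drill-bot, the paint-bot, the scan-bot, the sort-bot | the lab module: the haul-bot, the pack-bot, the weld-bot]
4. Engineer goes back to the storage bay with the weld-bot.  [the storage bay: the drill-bot, the paint-bot, the scan-bot, the sort-bot, the weld-bot | the lab module: the haul-bot, the pack-bot]
5. Engineer goes to the lab module with the paint-bot and the weld-bot.  [the storage bay: the drill-bot, the scan-bot, the sort-bot | the lab module: the haul-bot, the pack-bot, the paint-bot, the weld-bot]
6. Engineer goes back to the storage bay with the weld-bot.  [the storage bay: the drill-bot, the scan-bot, the sort-bot, the weld-bot | the lab module: the haul-bot, the pack-bot, the paint-bot]
7. Engineer goes to the lab module with the sort-bot and the weld-bot.  [the storage bay: the drill-bot, the scan-bot | the lab module: the haul-bot, the pack-bot, the paint-bot, the sort-bot, the weld-bot]
8. Engineer goes back to the storage bay with the weld-bot.  [the storage bay: the drill-bot, the scan-bot, the weld-bot | the lab module: the haul-bot, the pack-bot, the paint-bot, the sort-bot]
9. Engineer goes to the lab module with the drill-bot and the scan-bot.  [the storage bay: the weld-bot | the lab module: the drill-bot, the haul-bot, the pack-bot, the paint-bot, the scan-bot, the sort-bot]
10. Engineer goes back to the storage bay with the pack-bot.  [the storage bay: the pack-bot, the weld-bot | the lab module: the drill-bot, the haul-bot, the paint-bot, the scan-bot, the sort-bot]
11. Engineer goes to the lab module with the pack-bot and the weld-bot.  [the storage bay: — | the lab module: the drill-bot, the haul-bot, the pack-bot, the paint-bot, the scan-bot, the sort-bot, the weld-bot]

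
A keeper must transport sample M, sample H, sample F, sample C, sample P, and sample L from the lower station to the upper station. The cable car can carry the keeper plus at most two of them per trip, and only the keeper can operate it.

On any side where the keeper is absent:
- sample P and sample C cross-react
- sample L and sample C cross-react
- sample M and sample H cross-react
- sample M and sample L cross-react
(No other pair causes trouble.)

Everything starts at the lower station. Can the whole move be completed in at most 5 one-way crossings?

Counting alone: the keeper can take at most 2 across per trip to the upper station, so moving all 6 needs at least 3 loaded trips out, with a return between consecutive ones — at least 5 crossings.
The safety rule pushes this higher. Following every safe sequence of crossings, the most of the 6 that can be at the upper station as the cable car arrives there on crossing 5 is 5 — never all 6.
So the move cannot be finished within 5 crossings. (The shortest complete plan takes 7:)
1. Keeper goes to the upper station with sample C and sample M.
2. Keeper goes back to the lower station alone.
3. Keeper goes to the upper station with sample F and sample H.
4. Keeper goes back to the lower station with sample M.
5. Keeper goes to the upper station with sample L and sample P.
6. Keeper goes back to the lower station with sample C.
7. Keeper goes to the upper station with sample C and sample M.

No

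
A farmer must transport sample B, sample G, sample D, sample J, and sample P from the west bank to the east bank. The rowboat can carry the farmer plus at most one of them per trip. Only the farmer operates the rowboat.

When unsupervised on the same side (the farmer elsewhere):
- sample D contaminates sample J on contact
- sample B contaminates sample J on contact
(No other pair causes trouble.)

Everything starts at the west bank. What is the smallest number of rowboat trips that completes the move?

11

Counting alone: the farmer can take at most 1 across per trip to the east bank, so moving all 5 needs at least 5 loaded trips out, with a return between consecutive ones — at least 9 crossings.
The safety rule pushes this higher. Following every safe sequence of crossings, the most of the 5 that can be at the east bank as the rowboat arrives there on crossing 9 is 4 — never all 5.
So no plan with fewer than 11 crossings exists, and this one achieves 11:
1. Farmer goes to the east bank with sample J.
2. Farmer goes back to the west bank alone.
3. Farmer goes to the east bank with sample B.
4. Farmer goes back to the west bank with sample J.
5. Farmer goes to the east bank with sample D.
6. Farmer goes back to the west bank alone.
7. Farmer goes to the east bank with sample G.
8. Farmer goes back to the west bank alone.
9. Farmer goes to the east bank with sample P.
10. Farmer goes back to the west bank alone.
11. Farmer goes to the east bank with sample J.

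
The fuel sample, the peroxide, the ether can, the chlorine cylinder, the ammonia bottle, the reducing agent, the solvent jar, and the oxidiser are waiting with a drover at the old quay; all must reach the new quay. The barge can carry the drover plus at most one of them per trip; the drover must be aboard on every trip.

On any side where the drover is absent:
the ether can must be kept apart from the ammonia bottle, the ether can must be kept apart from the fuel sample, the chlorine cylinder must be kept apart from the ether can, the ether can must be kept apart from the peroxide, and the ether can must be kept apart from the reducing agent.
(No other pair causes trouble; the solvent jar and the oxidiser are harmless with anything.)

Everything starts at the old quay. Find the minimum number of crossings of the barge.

Following every safe sequence of crossings from the start, the most of the 8 that can be at the new quay as the barge arrives there on crossings 1, 3, 5, 7 is 1, 2, 3, 4 respectively; the best ever achieved is 4 of 8.
From crossing 9 on, no configuration arises that was not already reachable earlier: only 52 distinct safe configurations (who is on which side, and where the barge is) can ever be reached, none of them has everyone across, and every continuation just revisits them. So no valid plan exists.

impossible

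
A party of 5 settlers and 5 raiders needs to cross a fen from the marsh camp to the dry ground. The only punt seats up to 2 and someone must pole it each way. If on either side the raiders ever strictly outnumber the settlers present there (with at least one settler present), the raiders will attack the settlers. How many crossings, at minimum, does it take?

Following every safe sequence of crossings from the start, the most of the 10 that can be at the dry ground as the punt arrives there on crossings 1, 3, 5, 7 is 2, 3, 4, 5 respectively; the best ever achieved is 5 of 10.
From crossing 9 on, no configuration arises that was not already reachable earlier: only 13 distinct safe configurations (who is on which side, and where the punt is) can ever be reached, none of them has everyone across, and every continuation just revisits them. They are: 0 settlers + 0 raiders across (punt back at the start); 0 settlers + 1 raider across (punt there); 0 settlers + 1 raider across (punt back at the start); 0 settlers + 2 raiders across (punt there); 0 settlers + 2 raiders across (punt back at the start); 0 settlers + 3 raiders across (punt there); 0 settlers + 3 raiders across (punt back at the start); 0 settlers + 4 raiders across (punt there); 0 settlers + 4 raiders across (punt back at the start); 0 settlers + 5 raiders across (punt there); 1 settler + 1 raider across (punt there); 1 settler + 1 raider across (punt back at the start); 2 settlers + 2 raiders across (punt there). So no valid plan exists.

impossible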